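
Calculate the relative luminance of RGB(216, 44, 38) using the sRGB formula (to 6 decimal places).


Linearize each channel (sRGB transfer function): c = v/255; c_lin = c/12.92 if c ≤ 0.04045, else ((c+0.055)/1.055)^2.4
  R: 216/255 ≈ 0.847059 > 0.04045 → ((0.847059+0.055)/1.055)^2.4 ≈ 0.686685
  G: 44/255 ≈ 0.172549 > 0.04045 → ((0.172549+0.055)/1.055)^2.4 ≈ 0.025187
  B: 38/255 ≈ 0.149020 > 0.04045 → ((0.149020+0.055)/1.055)^2.4 ≈ 0.019382
R_lin = 0.686685, G_lin = 0.025187, B_lin = 0.019382
L = 0.2126×R + 0.7152×G + 0.0722×B
L = 0.2126×0.686685 + 0.7152×0.025187 + 0.0722×0.019382
L ≈ 0.165402


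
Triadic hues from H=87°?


Triadic: equally spaced at 120° intervals
H1 = 87°
H2 = (87 + 120) mod 360 = 207°
H3 = (87 + 240) mod 360 = 327°
Triadic = 87°, 207°, 327°


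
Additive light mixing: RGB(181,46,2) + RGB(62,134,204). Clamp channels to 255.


Additive: each channel = min(255, C₁+C₂)
R: 181+62 = 243 → 243
G: 46+134 = 180 → 180
B: 2+204 = 206 → 206
= RGB(243, 180, 206)


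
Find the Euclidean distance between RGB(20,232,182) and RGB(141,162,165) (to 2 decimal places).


d = √[(R₁-R₂)² + (G₁-G₂)² + (B₁-B₂)²]
d = √[(20-141)² + (232-162)² + (182-165)²]
d = √[14641 + 4900 + 289]
d = √19830
d ≈ 140.82


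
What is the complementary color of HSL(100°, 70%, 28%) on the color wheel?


Complement = opposite side of color wheel = hue + 180°
H' = (100 + 180) mod 360 = 280°
S and L unchanged.
= HSL(280°, 70%, 28%)


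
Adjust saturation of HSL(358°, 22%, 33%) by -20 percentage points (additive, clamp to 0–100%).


Original S = 22%
Adjustment = -20 percentage points
New S = 22 + (-20) = 2
Clamp to [0, 100] → 2
= HSL(358°, 2%, 33%)


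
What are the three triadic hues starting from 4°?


Triadic: equally spaced at 120° intervals
H1 = 4°
H2 = (4 + 120) mod 360 = 124°
H3 = (4 + 240) mod 360 = 244°
Triadic = 4°, 124°, 244°


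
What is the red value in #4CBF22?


Color: #4CBF22
R = 4C = 76
G = BF = 191
B = 22 = 34
Red = 76


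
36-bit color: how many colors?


Colors = 2^bits = 2^36
= 68,719,476,736 colors


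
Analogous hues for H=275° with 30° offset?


Base hue: 275°
Left analog: (275 - 30) mod 360 = 245°
Right analog: (275 + 30) mod 360 = 305°
Analogous hues = 245° and 305°


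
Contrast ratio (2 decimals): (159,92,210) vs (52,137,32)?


Linearize each sRGB channel c=v/255: c/12.92 if c ≤ 0.04045 else ((c+0.055)/1.055)^2.4
L = 0.2126×R_lin + 0.7152×G_lin + 0.0722×B_lin
Color 1 (159,92,210):
  R=159: 159/255≈0.6235 > 0.04045 → ((0.6235+0.055)/1.055)^2.4 ≈ 0.34670
  G=92: 92/255≈0.3608 > 0.04045 → ((0.3608+0.055)/1.055)^2.4 ≈ 0.10702
  B=210: 210/255≈0.8235 > 0.04045 → ((0.8235+0.055)/1.055)^2.4 ≈ 0.64448
  L1 = 0.2126×0.34670 + 0.7152×0.10702 + 0.0722×0.64448 ≈ 0.19678
Color 2 (52,137,32):
  R=52: 52/255≈0.2039 > 0.04045 → ((0.2039+0.055)/1.055)^2.4 ≈ 0.03434
  G=137: 137/255≈0.5373 > 0.04045 → ((0.5373+0.055)/1.055)^2.4 ≈ 0.25016
  B=32: 32/255≈0.1255 > 0.04045 → ((0.1255+0.055)/1.055)^2.4 ≈ 0.01444
  L2 = 0.2126×0.03434 + 0.7152×0.25016 + 0.0722×0.01444 ≈ 0.18726
Lighter = 0.19678, Darker = 0.18726
Ratio = (L_lighter + 0.05) / (L_darker + 0.05)
Ratio = (0.19678 + 0.05) / (0.18726 + 0.05) = 0.24678 / 0.23726 ≈ 1.0402
Ratio ≈ 1.04:1


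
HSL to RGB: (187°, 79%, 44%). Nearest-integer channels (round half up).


H=187°, S=0.79, L=0.44
C = (1-|2L-1|)×S = (1-|-0.12|)×0.79 = 0.6952
H' = H/60 = 187/60 ≈ 3.1167; X = C×(1-|H' mod 2 - 1|) ≈ 0.6141
m = L - C/2 = 0.44 - 0.3476 = 0.0924
Sector ⌊H'⌋ = 3 → (R',G',B') = (0.0, ≈0.6141, 0.6952)
RGB = ((R'+m)×255, (G'+m)×255, (B'+m)×255) = (23.562, 180.1558, 200.838)
Round half up → RGB(24, 180, 201)


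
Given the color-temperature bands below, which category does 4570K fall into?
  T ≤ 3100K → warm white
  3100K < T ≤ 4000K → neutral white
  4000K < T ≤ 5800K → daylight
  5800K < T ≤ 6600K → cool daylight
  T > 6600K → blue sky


Temperature: 4570K
4000K < 4570K ≤ 5800K → daylight
Classification: daylight


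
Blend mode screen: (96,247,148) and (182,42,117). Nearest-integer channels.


Screen: C = 255 - (255-A)×(255-B)/255, rounded to nearest integer
R: 255 - (255-96)×(255-182)/255 = 255 - 11607/255 ≈ 255 - 45.518 = 209.482 → 209
G: 255 - (255-247)×(255-42)/255 = 255 - 1704/255 ≈ 255 - 6.682 = 248.318 → 248
B: 255 - (255-148)×(255-117)/255 = 255 - 14766/255 ≈ 255 - 57.906 = 197.094 → 197
= RGB(209, 248, 197)


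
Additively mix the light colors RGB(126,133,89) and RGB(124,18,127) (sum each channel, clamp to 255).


Additive: each channel = min(255, C₁+C₂)
R: 126+124 = 250 → 250
G: 133+18 = 151 → 151
B: 89+127 = 216 → 216
= RGB(250, 151, 216)


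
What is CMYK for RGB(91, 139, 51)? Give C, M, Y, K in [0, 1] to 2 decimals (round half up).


R'=91/255≈0.3569, G'=139/255≈0.5451, B'=51/255≈0.2000
K = 1 - max(R',G',B') = 1 - 139/255 = 116/255 = 0.45490… → 0.45
(1-R'-K)/(1-K) simplifies to (max-R)/max with max = 139:
C = (139-91)/139 = 48/139 = 0.34532… → 0.35
M = (139-139)/139 = 0/139 = 0 → 0.00
Y = (139-51)/139 = 88/139 = 0.63309… → 0.63
= CMYK(0.35, 0.00, 0.63, 0.45)


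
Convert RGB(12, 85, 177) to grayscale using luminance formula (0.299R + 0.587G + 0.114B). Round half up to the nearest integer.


Gray = 0.299×R + 0.587×G + 0.114×B
Gray = 0.299×12 + 0.587×85 + 0.114×177
Gray = 3.588 + 49.895 + 20.178
Gray = 73.661 → round half up → 74
Gray = 74


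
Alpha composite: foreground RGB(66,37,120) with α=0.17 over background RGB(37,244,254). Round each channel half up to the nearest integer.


C = α×F + (1-α)×B, with 1-α = 0.83
R: 0.17×66 + 0.83×37 = 11.22 + 30.71 = 41.93 → 42
G: 0.17×37 + 0.83×244 = 6.29 + 202.52 = 208.81 → 209
B: 0.17×120 + 0.83×254 = 20.40 + 210.82 = 231.22 → 231
= RGB(42, 209, 231)


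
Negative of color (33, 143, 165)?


Invert: (255-R, 255-G, 255-B)
R: 255-33 = 222
G: 255-143 = 112
B: 255-165 = 90
= RGB(222, 112, 90)


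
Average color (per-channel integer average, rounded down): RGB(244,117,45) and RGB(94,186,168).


Midpoint: each channel = ⌊(C₁+C₂)/2⌋
R: ⌊(244+94)/2⌋ = 169
G: ⌊(117+186)/2⌋ = 151
B: ⌊(45+168)/2⌋ = 106
= RGB(169, 151, 106)


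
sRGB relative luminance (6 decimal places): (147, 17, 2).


Linearize each channel (sRGB transfer function): c = v/255; c_lin = c/12.92 if c ≤ 0.04045, else ((c+0.055)/1.055)^2.4
  R: 147/255 ≈ 0.576471 > 0.04045 → ((0.576471+0.055)/1.055)^2.4 ≈ 0.291771
  G: 17/255 ≈ 0.066667 > 0.04045 → ((0.066667+0.055)/1.055)^2.4 ≈ 0.005605
  B: 2/255 ≈ 0.007843 ≤ 0.04045 → 0.007843/12.92 ≈ 0.000607
R_lin = 0.291771, G_lin = 0.005605, B_lin = 0.000607
L = 0.2126×R + 0.7152×G + 0.0722×B
L = 0.2126×0.291771 + 0.7152×0.005605 + 0.0722×0.000607
L ≈ 0.066083


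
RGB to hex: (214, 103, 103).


R = 214 → D6 (hex)
G = 103 → 67 (hex)
B = 103 → 67 (hex)
Hex = #D66767


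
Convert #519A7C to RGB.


51 → 81 (R)
9A → 154 (G)
7C → 124 (B)
= RGB(81, 154, 124)


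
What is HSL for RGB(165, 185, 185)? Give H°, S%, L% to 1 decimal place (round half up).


Normalize: R'=165/255≈0.6471, G'=185/255≈0.7255, B'=185/255≈0.7255
Max=185/255, Min=165/255, Δ=Max-Min=20/255
L = (Max+Min)/2 = (185+165)/510 = 350/510 = 0.68627… → L = 68.6%
L > 0.5 → S = Δ/(2-Max-Min) = 20/(510-185-165) = 20/160 = 0.125 → S = 12.5%
(the 1/255 factors cancel in S and H, so raw channel differences can be used)
Max is G' → H = 60 × ((B-R)/Δ + 2) = 60 × ((185-165)/20 + 2)
  20/20 + 2 = 1 + 2 = 3
  H = 60 × 3 = 180° → H = 180.0°
= HSL(180.0°, 12.5%, 68.6%)


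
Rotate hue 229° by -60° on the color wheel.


New hue = (H + rotation) mod 360
New hue = (229 -60) mod 360
= 169 mod 360
= 169°


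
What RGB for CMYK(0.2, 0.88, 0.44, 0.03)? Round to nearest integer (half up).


R = 255 × (1-C) × (1-K) = 255 × 0.80 × 0.97 = 197.88 → 198
G = 255 × (1-M) × (1-K) = 255 × 0.12 × 0.97 = 29.682 → 30
B = 255 × (1-Y) × (1-K) = 255 × 0.56 × 0.97 = 138.516 → 139
= RGB(198, 30, 139)


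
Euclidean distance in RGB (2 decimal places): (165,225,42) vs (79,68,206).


d = √[(R₁-R₂)² + (G₁-G₂)² + (B₁-B₂)²]
d = √[(165-79)² + (225-68)² + (42-206)²]
d = √[7396 + 24649 + 26896]
d = √58941
d ≈ 242.78


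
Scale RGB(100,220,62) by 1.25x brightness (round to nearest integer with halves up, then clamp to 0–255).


Multiply each channel by 1.25, round half up, clamp to [0, 255]
R: 100×1.25 = 125
G: 220×1.25 = 275 → clamp → 255
B: 62×1.25 = 77.5 → round → 78
= RGB(125, 255, 78)


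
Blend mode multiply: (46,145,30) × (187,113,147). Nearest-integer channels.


Multiply: C = A×B/255, rounded to nearest integer
R: 46×187/255 = 8602/255 ≈ 33.733 → 34
G: 145×113/255 = 16385/255 ≈ 64.255 → 64
B: 30×147/255 = 4410/255 ≈ 17.294 → 17
= RGB(34, 64, 17)


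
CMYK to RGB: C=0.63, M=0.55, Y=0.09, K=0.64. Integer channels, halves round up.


R = 255 × (1-C) × (1-K) = 255 × 0.37 × 0.36 = 33.966 → 34
G = 255 × (1-M) × (1-K) = 255 × 0.45 × 0.36 = 41.31 → 41
B = 255 × (1-Y) × (1-K) = 255 × 0.91 × 0.36 = 83.538 → 84
= RGB(34, 41, 84)


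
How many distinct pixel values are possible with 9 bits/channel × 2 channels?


Total bits = 9 bits/channel × 2 channels = 18 bits
Distinct pixel values = 2^18
= 262,144 pixel values


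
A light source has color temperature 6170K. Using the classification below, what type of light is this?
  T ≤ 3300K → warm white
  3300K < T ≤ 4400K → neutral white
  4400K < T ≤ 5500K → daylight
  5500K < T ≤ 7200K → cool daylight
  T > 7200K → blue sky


Temperature: 6170K
5500K < 6170K ≤ 7200K → cool daylight
Classification: cool daylight


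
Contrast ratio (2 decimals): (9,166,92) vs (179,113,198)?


Linearize each sRGB channel c=v/255: c/12.92 if c ≤ 0.04045 else ((c+0.055)/1.055)^2.4
L = 0.2126×R_lin + 0.7152×G_lin + 0.0722×B_lin
Color 1 (9,166,92):
  R=9: 9/255≈0.0353 ≤ 0.04045 → 0.0353/12.92 ≈ 0.00273
  G=166: 166/255≈0.6510 > 0.04045 → ((0.6510+0.055)/1.055)^2.4 ≈ 0.38133
  B=92: 92/255≈0.3608 > 0.04045 → ((0.3608+0.055)/1.055)^2.4 ≈ 0.10702
  L1 = 0.2126×0.00273 + 0.7152×0.38133 + 0.0722×0.10702 ≈ 0.28103
Color 2 (179,113,198):
  R=179: 179/255≈0.7020 > 0.04045 → ((0.7020+0.055)/1.055)^2.4 ≈ 0.45079
  G=113: 113/255≈0.4431 > 0.04045 → ((0.4431+0.055)/1.055)^2.4 ≈ 0.16513
  B=198: 198/255≈0.7765 > 0.04045 → ((0.7765+0.055)/1.055)^2.4 ≈ 0.56471
  L2 = 0.2126×0.45079 + 0.7152×0.16513 + 0.0722×0.56471 ≈ 0.25471
Lighter = 0.28103, Darker = 0.25471
Ratio = (L_lighter + 0.05) / (L_darker + 0.05)
Ratio = (0.28103 + 0.05) / (0.25471 + 0.05) = 0.33103 / 0.30471 ≈ 1.0864
Ratio ≈ 1.09:1


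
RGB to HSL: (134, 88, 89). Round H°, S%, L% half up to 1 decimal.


Normalize: R'=134/255≈0.5255, G'=88/255≈0.3451, B'=89/255≈0.3490
Max=134/255, Min=88/255, Δ=Max-Min=46/255
L = (Max+Min)/2 = (134+88)/510 = 222/510 = 0.43529… → L = 43.5%
L ≤ 0.5 → S = Δ/(Max+Min) = 46/(134+88) = 46/222 = 0.20720… → S = 20.7%
(the 1/255 factors cancel in S and H, so raw channel differences can be used)
Max is R' → H = 60 × (((G-B)/Δ) mod 6) = 60 × (((88-89)/46) mod 6)
  (-1)/46 = -0.0217…; negative, so add 6 → 5.9782…
  H = 60 × 5.9782… = 358.695…° → H = 358.7°
= HSL(358.7°, 20.7%, 43.5%)


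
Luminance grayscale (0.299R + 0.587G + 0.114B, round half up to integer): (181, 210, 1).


Gray = 0.299×R + 0.587×G + 0.114×B
Gray = 0.299×181 + 0.587×210 + 0.114×1
Gray = 54.119 + 123.270 + 0.114
Gray = 177.503 → round half up → 178
Gray = 178


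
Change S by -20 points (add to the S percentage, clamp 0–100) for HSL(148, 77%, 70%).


Original S = 77%
Adjustment = -20 percentage points
New S = 77 + (-20) = 57
Clamp to [0, 100] → 57
= HSL(148°, 57%, 70%)


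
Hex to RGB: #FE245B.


FE → 254 (R)
24 → 36 (G)
5B → 91 (B)
= RGB(254, 36, 91)


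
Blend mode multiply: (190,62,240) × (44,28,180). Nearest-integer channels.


Multiply: C = A×B/255, rounded to nearest integer
R: 190×44/255 = 8360/255 ≈ 32.784 → 33
G: 62×28/255 = 1736/255 ≈ 6.808 → 7
B: 240×180/255 = 43200/255 ≈ 169.412 → 169
= RGB(33, 7, 169)


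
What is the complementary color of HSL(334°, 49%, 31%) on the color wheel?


Complement = opposite side of color wheel = hue + 180°
H' = (334 + 180) mod 360 = 154°
S and L unchanged.
= HSL(154°, 49%, 31%)


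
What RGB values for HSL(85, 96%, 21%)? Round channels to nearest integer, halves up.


H=85°, S=0.96, L=0.21
C = (1-|2L-1|)×S = (1-|-0.58|)×0.96 = 0.4032
H' = H/60 = 85/60 ≈ 1.4167; X = C×(1-|H' mod 2 - 1|) = 0.2352
m = L - C/2 = 0.21 - 0.2016 = 0.0084
Sector ⌊H'⌋ = 1 → (R',G',B') = (0.2352, 0.4032, 0.0)
RGB = ((R'+m)×255, (G'+m)×255, (B'+m)×255) = (62.118, 104.958, 2.142)
Round half up → RGB(62, 105, 2)


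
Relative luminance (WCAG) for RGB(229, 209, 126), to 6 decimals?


Linearize each channel (sRGB transfer function): c = v/255; c_lin = c/12.92 if c ≤ 0.04045, else ((c+0.055)/1.055)^2.4
  R: 229/255 ≈ 0.898039 > 0.04045 → ((0.898039+0.055)/1.055)^2.4 ≈ 0.783538
  G: 209/255 ≈ 0.819608 > 0.04045 → ((0.819608+0.055)/1.055)^2.4 ≈ 0.637597
  B: 126/255 ≈ 0.494118 > 0.04045 → ((0.494118+0.055)/1.055)^2.4 ≈ 0.208637
R_lin = 0.783538, G_lin = 0.637597, B_lin = 0.208637
L = 0.2126×R + 0.7152×G + 0.0722×B
L = 0.2126×0.783538 + 0.7152×0.637597 + 0.0722×0.208637
L ≈ 0.637653


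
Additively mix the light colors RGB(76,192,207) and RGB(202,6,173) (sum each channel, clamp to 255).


Additive: each channel = min(255, C₁+C₂)
R: 76+202 = 278 → 255
G: 192+6 = 198 → 198
B: 207+173 = 380 → 255
= RGB(255, 198, 255)


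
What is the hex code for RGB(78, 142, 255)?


R = 78 → 4E (hex)
G = 142 → 8E (hex)
B = 255 → FF (hex)
Hex = #4E8EFF


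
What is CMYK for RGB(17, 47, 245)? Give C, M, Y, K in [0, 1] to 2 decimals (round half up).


R'=17/255≈0.0667, G'=47/255≈0.1843, B'=245/255≈0.9608
K = 1 - max(R',G',B') = 1 - 245/255 = 10/255 = 0.03921… → 0.04
(1-R'-K)/(1-K) simplifies to (max-R)/max with max = 245:
C = (245-17)/245 = 228/245 = 0.93061… → 0.93
M = (245-47)/245 = 198/245 = 0.80816… → 0.81
Y = (245-245)/245 = 0/245 = 0 → 0.00
= CMYK(0.93, 0.81, 0.00, 0.04)


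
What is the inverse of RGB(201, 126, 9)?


Invert: (255-R, 255-G, 255-B)
R: 255-201 = 54
G: 255-126 = 129
B: 255-9 = 246
= RGB(54, 129, 246)


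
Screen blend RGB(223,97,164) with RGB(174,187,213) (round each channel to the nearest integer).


Screen: C = 255 - (255-A)×(255-B)/255, rounded to nearest integer
R: 255 - (255-223)×(255-174)/255 = 255 - 2592/255 ≈ 255 - 10.165 = 244.835 → 245
G: 255 - (255-97)×(255-187)/255 = 255 - 10744/255 ≈ 255 - 42.133 = 212.867 → 213
B: 255 - (255-164)×(255-213)/255 = 255 - 3822/255 ≈ 255 - 14.988 = 240.012 → 240
= RGB(245, 213, 240)


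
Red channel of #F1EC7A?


Color: #F1EC7A
R = F1 = 241
G = EC = 236
B = 7A = 122
Red = 241


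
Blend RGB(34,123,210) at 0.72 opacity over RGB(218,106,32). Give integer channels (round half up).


C = α×F + (1-α)×B, with 1-α = 0.28
R: 0.72×34 + 0.28×218 = 24.48 + 61.04 = 85.52 → 86
G: 0.72×123 + 0.28×106 = 88.56 + 29.68 = 118.24 → 118
B: 0.72×210 + 0.28×32 = 151.20 + 8.96 = 160.16 → 160
= RGB(86, 118, 160)


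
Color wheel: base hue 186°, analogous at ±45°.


Base hue: 186°
Left analog: (186 - 45) mod 360 = 141°
Right analog: (186 + 45) mod 360 = 231°
Analogous hues = 141° and 231°


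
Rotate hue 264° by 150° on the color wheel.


New hue = (H + rotation) mod 360
New hue = (264 + 150) mod 360
= 414 mod 360
= 54°


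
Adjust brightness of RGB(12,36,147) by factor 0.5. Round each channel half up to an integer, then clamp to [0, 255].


Multiply each channel by 0.5, round half up, clamp to [0, 255]
R: 12×0.5 = 6
G: 36×0.5 = 18
B: 147×0.5 = 73.5 → round → 74
= RGB(6, 18, 74)


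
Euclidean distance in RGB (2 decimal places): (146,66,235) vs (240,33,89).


d = √[(R₁-R₂)² + (G₁-G₂)² + (B₁-B₂)²]
d = √[(146-240)² + (66-33)² + (235-89)²]
d = √[8836 + 1089 + 21316]
d = √31241
d ≈ 176.75


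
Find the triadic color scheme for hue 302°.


Triadic: equally spaced at 120° intervals
H1 = 302°
H2 = (302 + 120) mod 360 = 62°
H3 = (302 + 240) mod 360 = 182°
Triadic = 302°, 62°, 182°


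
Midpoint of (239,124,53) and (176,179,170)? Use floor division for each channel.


Midpoint: each channel = ⌊(C₁+C₂)/2⌋
R: ⌊(239+176)/2⌋ = 207
G: ⌊(124+179)/2⌋ = 151
B: ⌊(53+170)/2⌋ = 111
= RGB(207, 151, 111)


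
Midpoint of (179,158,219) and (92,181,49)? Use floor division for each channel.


Midpoint: each channel = ⌊(C₁+C₂)/2⌋
R: ⌊(179+92)/2⌋ = 135
G: ⌊(158+181)/2⌋ = 169
B: ⌊(219+49)/2⌋ = 134
= RGB(135, 169, 134)


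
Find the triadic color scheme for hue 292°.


Triadic: equally spaced at 120° intervals
H1 = 292°
H2 = (292 + 120) mod 360 = 52°
H3 = (292 + 240) mod 360 = 172°
Triadic = 292°, 52°, 172°


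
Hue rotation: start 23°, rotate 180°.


New hue = (H + rotation) mod 360
New hue = (23 + 180) mod 360
= 203 mod 360
= 203°


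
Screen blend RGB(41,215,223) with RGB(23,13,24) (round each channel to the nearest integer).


Screen: C = 255 - (255-A)×(255-B)/255, rounded to nearest integer
R: 255 - (255-41)×(255-23)/255 = 255 - 49648/255 ≈ 255 - 194.698 = 60.302 → 60
G: 255 - (255-215)×(255-13)/255 = 255 - 9680/255 ≈ 255 - 37.961 = 217.039 → 217
B: 255 - (255-223)×(255-24)/255 = 255 - 7392/255 ≈ 255 - 28.988 = 226.012 → 226
= RGB(60, 217, 226)


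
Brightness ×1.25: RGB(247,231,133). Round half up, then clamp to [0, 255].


Multiply each channel by 1.25, round half up, clamp to [0, 255]
R: 247×1.25 = 308.75 → round → 309 → clamp → 255
G: 231×1.25 = 288.75 → round → 289 → clamp → 255
B: 133×1.25 = 166.25 → round → 166
= RGB(255, 255, 166)


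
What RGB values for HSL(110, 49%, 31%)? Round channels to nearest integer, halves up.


H=110°, S=0.49, L=0.31
C = (1-|2L-1|)×S = (1-|-0.38|)×0.49 = 0.3038
H' = H/60 = 110/60 ≈ 1.8333; X = C×(1-|H' mod 2 - 1|) ≈ 0.0506
m = L - C/2 = 0.31 - 0.1519 = 0.1581
Sector ⌊H'⌋ = 1 → (R',G',B') = (≈0.0506, 0.3038, 0.0)
RGB = ((R'+m)×255, (G'+m)×255, (B'+m)×255) = (53.227, 117.7845, 40.3155)
Round half up → RGB(53, 118, 40)


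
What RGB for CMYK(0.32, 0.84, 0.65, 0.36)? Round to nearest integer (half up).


R = 255 × (1-C) × (1-K) = 255 × 0.68 × 0.64 = 110.976 → 111
G = 255 × (1-M) × (1-K) = 255 × 0.16 × 0.64 = 26.112 → 26
B = 255 × (1-Y) × (1-K) = 255 × 0.35 × 0.64 = 57.12 → 57
= RGB(111, 26, 57)


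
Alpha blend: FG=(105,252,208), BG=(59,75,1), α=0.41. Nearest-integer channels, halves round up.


C = α×F + (1-α)×B, with 1-α = 0.59
R: 0.41×105 + 0.59×59 = 43.05 + 34.81 = 77.86 → 78
G: 0.41×252 + 0.59×75 = 103.32 + 44.25 = 147.57 → 148
B: 0.41×208 + 0.59×1 = 85.28 + 0.59 = 85.87 → 86
= RGB(78, 148, 86)


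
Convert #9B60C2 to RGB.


9B → 155 (R)
60 → 96 (G)
C2 → 194 (B)
= RGB(155, 96, 194)


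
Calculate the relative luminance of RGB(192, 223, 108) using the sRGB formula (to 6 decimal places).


Linearize each channel (sRGB transfer function): c = v/255; c_lin = c/12.92 if c ≤ 0.04045, else ((c+0.055)/1.055)^2.4
  R: 192/255 ≈ 0.752941 > 0.04045 → ((0.752941+0.055)/1.055)^2.4 ≈ 0.527115
  G: 223/255 ≈ 0.874510 > 0.04045 → ((0.874510+0.055)/1.055)^2.4 ≈ 0.737910
  B: 108/255 ≈ 0.423529 > 0.04045 → ((0.423529+0.055)/1.055)^2.4 ≈ 0.149960
R_lin = 0.527115, G_lin = 0.737910, B_lin = 0.149960
L = 0.2126×R + 0.7152×G + 0.0722×B
L = 0.2126×0.527115 + 0.7152×0.737910 + 0.0722×0.149960
L ≈ 0.650645


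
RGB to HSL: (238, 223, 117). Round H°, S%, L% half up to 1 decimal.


Normalize: R'=238/255≈0.9333, G'=223/255≈0.8745, B'=117/255≈0.4588
Max=238/255, Min=117/255, Δ=Max-Min=121/255
L = (Max+Min)/2 = (238+117)/510 = 355/510 = 0.69607… → L = 69.6%
L > 0.5 → S = Δ/(2-Max-Min) = 121/(510-238-117) = 121/155 = 0.78064… → S = 78.1%
(the 1/255 factors cancel in S and H, so raw channel differences can be used)
Max is R' → H = 60 × (((G-B)/Δ) mod 6) = 60 × (((223-117)/121) mod 6)
  106/121 = 0.8760…
  H = 60 × 0.8760… = 52.561…° → H = 52.6°
= HSL(52.6°, 78.1%, 69.6%)


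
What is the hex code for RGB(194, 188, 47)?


R = 194 → C2 (hex)
G = 188 → BC (hex)
B = 47 → 2F (hex)
Hex = #C2BC2F


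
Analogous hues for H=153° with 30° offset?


Base hue: 153°
Left analog: (153 - 30) mod 360 = 123°
Right analog: (153 + 30) mod 360 = 183°
Analogous hues = 123° and 183°


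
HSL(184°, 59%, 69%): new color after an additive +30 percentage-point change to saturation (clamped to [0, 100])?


Original S = 59%
Adjustment = +30 percentage points
New S = 59 + (30) = 89
Clamp to [0, 100] → 89
= HSL(184°, 89%, 69%)


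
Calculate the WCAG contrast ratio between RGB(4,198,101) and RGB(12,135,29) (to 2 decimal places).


Linearize each sRGB channel c=v/255: c/12.92 if c ≤ 0.04045 else ((c+0.055)/1.055)^2.4
L = 0.2126×R_lin + 0.7152×G_lin + 0.0722×B_lin
Color 1 (4,198,101):
  R=4: 4/255≈0.0157 ≤ 0.04045 → 0.0157/12.92 ≈ 0.00121
  G=198: 198/255≈0.7765 > 0.04045 → ((0.7765+0.055)/1.055)^2.4 ≈ 0.56471
  B=101: 101/255≈0.3961 > 0.04045 → ((0.3961+0.055)/1.055)^2.4 ≈ 0.13014
  L1 = 0.2126×0.00121 + 0.7152×0.56471 + 0.0722×0.13014 ≈ 0.41354
Color 2 (12,135,29):
  R=12: 12/255≈0.0471 > 0.04045 → ((0.0471+0.055)/1.055)^2.4 ≈ 0.00368
  G=135: 135/255≈0.5294 > 0.04045 → ((0.5294+0.055)/1.055)^2.4 ≈ 0.24228
  B=29: 29/255≈0.1137 > 0.04045 → ((0.1137+0.055)/1.055)^2.4 ≈ 0.01229
  L2 = 0.2126×0.00368 + 0.7152×0.24228 + 0.0722×0.01229 ≈ 0.17495
Lighter = 0.41354, Darker = 0.17495
Ratio = (L_lighter + 0.05) / (L_darker + 0.05)
Ratio = (0.41354 + 0.05) / (0.17495 + 0.05) = 0.46354 / 0.22495 ≈ 2.0606
Ratio ≈ 2.06:1


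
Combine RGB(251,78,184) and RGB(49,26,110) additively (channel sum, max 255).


Additive: each channel = min(255, C₁+C₂)
R: 251+49 = 300 → 255
G: 78+26 = 104 → 104
B: 184+110 = 294 → 255
= RGB(255, 104, 255)


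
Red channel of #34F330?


Color: #34F330
R = 34 = 52
G = F3 = 243
B = 30 = 48
Red = 52


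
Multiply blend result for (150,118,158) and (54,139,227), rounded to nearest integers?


Multiply: C = A×B/255, rounded to nearest integer
R: 150×54/255 = 8100/255 ≈ 31.765 → 32
G: 118×139/255 = 16402/255 ≈ 64.322 → 64
B: 158×227/255 = 35866/255 ≈ 140.651 → 141
= RGB(32, 64, 141)


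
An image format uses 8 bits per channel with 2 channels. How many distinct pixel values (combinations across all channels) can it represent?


Total bits = 8 bits/channel × 2 channels = 16 bits
Distinct pixel values = 2^16
= 65,536 pixel values


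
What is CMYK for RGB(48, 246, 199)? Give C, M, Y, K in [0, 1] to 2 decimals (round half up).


R'=48/255≈0.1882, G'=246/255≈0.9647, B'=199/255≈0.7804
K = 1 - max(R',G',B') = 1 - 246/255 = 9/255 = 0.03529… → 0.04
(1-R'-K)/(1-K) simplifies to (max-R)/max with max = 246:
C = (246-48)/246 = 198/246 = 0.80487… → 0.80
M = (246-246)/246 = 0/246 = 0 → 0.00
Y = (246-199)/246 = 47/246 = 0.19105… → 0.19
= CMYK(0.80, 0.00, 0.19, 0.04)


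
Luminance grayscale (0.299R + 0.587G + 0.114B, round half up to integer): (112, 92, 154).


Gray = 0.299×R + 0.587×G + 0.114×B
Gray = 0.299×112 + 0.587×92 + 0.114×154
Gray = 33.488 + 54.004 + 17.556
Gray = 105.048 → round half up → 105
Gray = 105


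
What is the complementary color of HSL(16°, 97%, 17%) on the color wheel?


Complement = opposite side of color wheel = hue + 180°
H' = (16 + 180) mod 360 = 196°
S and L unchanged.
= HSL(196°, 97%, 17%)


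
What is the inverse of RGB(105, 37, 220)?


Invert: (255-R, 255-G, 255-B)
R: 255-105 = 150
G: 255-37 = 218
B: 255-220 = 35
= RGB(150, 218, 35)


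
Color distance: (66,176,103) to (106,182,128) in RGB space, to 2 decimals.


d = √[(R₁-R₂)² + (G₁-G₂)² + (B₁-B₂)²]
d = √[(66-106)² + (176-182)² + (103-128)²]
d = √[1600 + 36 + 625]
d = √2261
d ≈ 47.55


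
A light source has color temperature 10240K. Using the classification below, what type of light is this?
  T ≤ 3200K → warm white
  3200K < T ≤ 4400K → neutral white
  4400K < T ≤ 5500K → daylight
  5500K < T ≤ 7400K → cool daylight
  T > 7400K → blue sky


Temperature: 10240K
10240K > 7400K → blue sky
Classification: blue sky


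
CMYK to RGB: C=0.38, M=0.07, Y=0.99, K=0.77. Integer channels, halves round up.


R = 255 × (1-C) × (1-K) = 255 × 0.62 × 0.23 = 36.363 → 36
G = 255 × (1-M) × (1-K) = 255 × 0.93 × 0.23 = 54.5445 → 55
B = 255 × (1-Y) × (1-K) = 255 × 0.01 × 0.23 = 0.5865 → 1
= RGB(36, 55, 1)


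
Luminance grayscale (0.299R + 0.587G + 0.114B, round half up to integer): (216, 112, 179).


Gray = 0.299×R + 0.587×G + 0.114×B
Gray = 0.299×216 + 0.587×112 + 0.114×179
Gray = 64.584 + 65.744 + 20.406
Gray = 150.734 → round half up → 151
Gray = 151


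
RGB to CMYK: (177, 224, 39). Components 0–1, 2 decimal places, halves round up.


R'=177/255≈0.6941, G'=224/255≈0.8784, B'=39/255≈0.1529
K = 1 - max(R',G',B') = 1 - 224/255 = 31/255 = 0.12156… → 0.12
(1-R'-K)/(1-K) simplifies to (max-R)/max with max = 224:
C = (224-177)/224 = 47/224 = 0.20982… → 0.21
M = (224-224)/224 = 0/224 = 0 → 0.00
Y = (224-39)/224 = 185/224 = 0.82589… → 0.83
= CMYK(0.21, 0.00, 0.83, 0.12)


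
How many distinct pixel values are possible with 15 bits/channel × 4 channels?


Total bits = 15 bits/channel × 4 channels = 60 bits
Distinct pixel values = 2^60
= 1,152,921,504,606,846,976 pixel values


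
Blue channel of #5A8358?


Color: #5A8358
R = 5A = 90
G = 83 = 131
B = 58 = 88
Blue = 88


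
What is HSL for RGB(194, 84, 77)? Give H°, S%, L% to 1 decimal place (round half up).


Normalize: R'=194/255≈0.7608, G'=84/255≈0.3294, B'=77/255≈0.3020
Max=194/255, Min=77/255, Δ=Max-Min=117/255
L = (Max+Min)/2 = (194+77)/510 = 271/510 = 0.53137… → L = 53.1%
L > 0.5 → S = Δ/(2-Max-Min) = 117/(510-194-77) = 117/239 = 0.48953… → S = 49.0%
(the 1/255 factors cancel in S and H, so raw channel differences can be used)
Max is R' → H = 60 × (((G-B)/Δ) mod 6) = 60 × (((84-77)/117) mod 6)
  7/117 = 0.0598…
  H = 60 × 0.0598… = 3.589…° → H = 3.6°
= HSL(3.6°, 49.0%, 53.1%)


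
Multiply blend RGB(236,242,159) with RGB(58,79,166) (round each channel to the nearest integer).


Multiply: C = A×B/255, rounded to nearest integer
R: 236×58/255 = 13688/255 ≈ 53.678 → 54
G: 242×79/255 = 19118/255 ≈ 74.973 → 75
B: 159×166/255 = 26394/255 ≈ 103.506 → 104
= RGB(54, 75, 104)


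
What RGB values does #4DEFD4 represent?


4D → 77 (R)
EF → 239 (G)
D4 → 212 (B)
= RGB(77, 239, 212)


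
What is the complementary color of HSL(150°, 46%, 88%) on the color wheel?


Complement = opposite side of color wheel = hue + 180°
H' = (150 + 180) mod 360 = 330°
S and L unchanged.
= HSL(330°, 46%, 88%)


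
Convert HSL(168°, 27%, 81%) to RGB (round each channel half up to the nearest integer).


H=168°, S=0.27, L=0.81
C = (1-|2L-1|)×S = (1-|0.62|)×0.27 = 0.1026
H' = H/60 = 168/60 ≈ 2.8000; X = C×(1-|H' mod 2 - 1|) = 0.08208
m = L - C/2 = 0.81 - 0.0513 = 0.7587
Sector ⌊H'⌋ = 2 → (R',G',B') = (0.0, 0.1026, 0.08208)
RGB = ((R'+m)×255, (G'+m)×255, (B'+m)×255) = (193.4685, 219.6315, 214.3989)
Round half up → RGB(193, 220, 214)


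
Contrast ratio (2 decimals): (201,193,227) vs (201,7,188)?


Linearize each sRGB channel c=v/255: c/12.92 if c ≤ 0.04045 else ((c+0.055)/1.055)^2.4
L = 0.2126×R_lin + 0.7152×G_lin + 0.0722×B_lin
Color 1 (201,193,227):
  R=201: 201/255≈0.7882 > 0.04045 → ((0.7882+0.055)/1.055)^2.4 ≈ 0.58408
  G=193: 193/255≈0.7569 > 0.04045 → ((0.7569+0.055)/1.055)^2.4 ≈ 0.53328
  B=227: 227/255≈0.8902 > 0.04045 → ((0.8902+0.055)/1.055)^2.4 ≈ 0.76815
  L1 = 0.2126×0.58408 + 0.7152×0.53328 + 0.0722×0.76815 ≈ 0.56103
Color 2 (201,7,188):
  R=201: 201/255≈0.7882 > 0.04045 → ((0.7882+0.055)/1.055)^2.4 ≈ 0.58408
  G=7: 7/255≈0.0275 ≤ 0.04045 → 0.0275/12.92 ≈ 0.00212
  B=188: 188/255≈0.7373 > 0.04045 → ((0.7373+0.055)/1.055)^2.4 ≈ 0.50289
  L2 = 0.2126×0.58408 + 0.7152×0.00212 + 0.0722×0.50289 ≈ 0.16200
Lighter = 0.56103, Darker = 0.16200
Ratio = (L_lighter + 0.05) / (L_darker + 0.05)
Ratio = (0.56103 + 0.05) / (0.16200 + 0.05) = 0.61103 / 0.21200 ≈ 2.8822
Ratio ≈ 2.88:1


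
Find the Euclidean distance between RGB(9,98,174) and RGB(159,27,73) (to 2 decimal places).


d = √[(R₁-R₂)² + (G₁-G₂)² + (B₁-B₂)²]
d = √[(9-159)² + (98-27)² + (174-73)²]
d = √[22500 + 5041 + 10201]
d = √37742
d ≈ 194.27


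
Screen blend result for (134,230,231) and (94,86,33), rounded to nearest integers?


Screen: C = 255 - (255-A)×(255-B)/255, rounded to nearest integer
R: 255 - (255-134)×(255-94)/255 = 255 - 19481/255 ≈ 255 - 76.396 = 178.604 → 179
G: 255 - (255-230)×(255-86)/255 = 255 - 4225/255 ≈ 255 - 16.569 = 238.431 → 238
B: 255 - (255-231)×(255-33)/255 = 255 - 5328/255 ≈ 255 - 20.894 = 234.106 → 234
= RGB(179, 238, 234)


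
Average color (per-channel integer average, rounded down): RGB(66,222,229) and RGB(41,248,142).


Midpoint: each channel = ⌊(C₁+C₂)/2⌋
R: ⌊(66+41)/2⌋ = 53
G: ⌊(222+248)/2⌋ = 235
B: ⌊(229+142)/2⌋ = 185
= RGB(53, 235, 185)


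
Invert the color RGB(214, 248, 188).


Invert: (255-R, 255-G, 255-B)
R: 255-214 = 41
G: 255-248 = 7
B: 255-188 = 67
= RGB(41, 7, 67)


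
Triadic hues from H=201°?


Triadic: equally spaced at 120° intervals
H1 = 201°
H2 = (201 + 120) mod 360 = 321°
H3 = (201 + 240) mod 360 = 81°
Triadic = 201°, 321°, 81°


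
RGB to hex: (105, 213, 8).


R = 105 → 69 (hex)
G = 213 → D5 (hex)
B = 8 → 08 (hex)
Hex = #69D508


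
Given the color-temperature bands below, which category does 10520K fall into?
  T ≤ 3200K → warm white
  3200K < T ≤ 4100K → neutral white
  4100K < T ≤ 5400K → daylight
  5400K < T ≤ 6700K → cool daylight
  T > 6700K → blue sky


Temperature: 10520K
10520K > 6700K → blue sky
Classification: blue sky


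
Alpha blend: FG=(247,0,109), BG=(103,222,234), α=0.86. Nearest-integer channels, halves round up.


C = α×F + (1-α)×B, with 1-α = 0.14
R: 0.86×247 + 0.14×103 = 212.42 + 14.42 = 226.84 → 227
G: 0.86×0 + 0.14×222 = 0.00 + 31.08 = 31.08 → 31
B: 0.86×109 + 0.14×234 = 93.74 + 32.76 = 126.50 → 127
= RGB(227, 31, 127)


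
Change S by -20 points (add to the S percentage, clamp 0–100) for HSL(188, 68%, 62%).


Original S = 68%
Adjustment = -20 percentage points
New S = 68 + (-20) = 48
Clamp to [0, 100] → 48
= HSL(188°, 48%, 62%)


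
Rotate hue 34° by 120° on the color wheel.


New hue = (H + rotation) mod 360
New hue = (34 + 120) mod 360
= 154 mod 360
= 154°


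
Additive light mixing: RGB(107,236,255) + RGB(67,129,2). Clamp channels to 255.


Additive: each channel = min(255, C₁+C₂)
R: 107+67 = 174 → 174
G: 236+129 = 365 → 255
B: 255+2 = 257 → 255
= RGB(174, 255, 255)


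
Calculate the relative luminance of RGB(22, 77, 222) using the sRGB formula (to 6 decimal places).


Linearize each channel (sRGB transfer function): c = v/255; c_lin = c/12.92 if c ≤ 0.04045, else ((c+0.055)/1.055)^2.4
  R: 22/255 ≈ 0.086275 > 0.04045 → ((0.086275+0.055)/1.055)^2.4 ≈ 0.008023
  G: 77/255 ≈ 0.301961 > 0.04045 → ((0.301961+0.055)/1.055)^2.4 ≈ 0.074214
  B: 222/255 ≈ 0.870588 > 0.04045 → ((0.870588+0.055)/1.055)^2.4 ≈ 0.730461
R_lin = 0.008023, G_lin = 0.074214, B_lin = 0.730461
L = 0.2126×R + 0.7152×G + 0.0722×B
L = 0.2126×0.008023 + 0.7152×0.074214 + 0.0722×0.730461
L ≈ 0.107523


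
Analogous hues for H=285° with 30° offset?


Base hue: 285°
Left analog: (285 - 30) mod 360 = 255°
Right analog: (285 + 30) mod 360 = 315°
Analogous hues = 255° and 315°


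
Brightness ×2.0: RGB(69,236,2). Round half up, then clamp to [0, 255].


Multiply each channel by 2.0, round half up, clamp to [0, 255]
R: 69×2.0 = 138
G: 236×2.0 = 472 → clamp → 255
B: 2×2.0 = 4
= RGB(138, 255, 4)


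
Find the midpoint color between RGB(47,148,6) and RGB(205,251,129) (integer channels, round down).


Midpoint: each channel = ⌊(C₁+C₂)/2⌋
R: ⌊(47+205)/2⌋ = 126
G: ⌊(148+251)/2⌋ = 199
B: ⌊(6+129)/2⌋ = 67
= RGB(126, 199, 67)


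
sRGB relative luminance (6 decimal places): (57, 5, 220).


Linearize each channel (sRGB transfer function): c = v/255; c_lin = c/12.92 if c ≤ 0.04045, else ((c+0.055)/1.055)^2.4
  R: 57/255 ≈ 0.223529 > 0.04045 → ((0.223529+0.055)/1.055)^2.4 ≈ 0.040915
  G: 5/255 ≈ 0.019608 ≤ 0.04045 → 0.019608/12.92 ≈ 0.001518
  B: 220/255 ≈ 0.862745 > 0.04045 → ((0.862745+0.055)/1.055)^2.4 ≈ 0.715694
R_lin = 0.040915, G_lin = 0.001518, B_lin = 0.715694
L = 0.2126×R + 0.7152×G + 0.0722×B
L = 0.2126×0.040915 + 0.7152×0.001518 + 0.0722×0.715694
L ≈ 0.061457


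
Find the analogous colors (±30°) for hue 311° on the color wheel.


Base hue: 311°
Left analog: (311 - 30) mod 360 = 281°
Right analog: (311 + 30) mod 360 = 341°
Analogous hues = 281° and 341°


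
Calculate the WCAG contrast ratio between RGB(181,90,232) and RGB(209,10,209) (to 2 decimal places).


Linearize each sRGB channel c=v/255: c/12.92 if c ≤ 0.04045 else ((c+0.055)/1.055)^2.4
L = 0.2126×R_lin + 0.7152×G_lin + 0.0722×B_lin
Color 1 (181,90,232):
  R=181: 181/255≈0.7098 > 0.04045 → ((0.7098+0.055)/1.055)^2.4 ≈ 0.46208
  G=90: 90/255≈0.3529 > 0.04045 → ((0.3529+0.055)/1.055)^2.4 ≈ 0.10224
  B=232: 232/255≈0.9098 > 0.04045 → ((0.9098+0.055)/1.055)^2.4 ≈ 0.80695
  L1 = 0.2126×0.46208 + 0.7152×0.10224 + 0.0722×0.80695 ≈ 0.22962
Color 2 (209,10,209):
  R=209: 209/255≈0.8196 > 0.04045 → ((0.8196+0.055)/1.055)^2.4 ≈ 0.63760
  G=10: 10/255≈0.0392 ≤ 0.04045 → 0.0392/12.92 ≈ 0.00304
  B=209: 209/255≈0.8196 > 0.04045 → ((0.8196+0.055)/1.055)^2.4 ≈ 0.63760
  L2 = 0.2126×0.63760 + 0.7152×0.00304 + 0.0722×0.63760 ≈ 0.18376
Lighter = 0.22962, Darker = 0.18376
Ratio = (L_lighter + 0.05) / (L_darker + 0.05)
Ratio = (0.22962 + 0.05) / (0.18376 + 0.05) = 0.27962 / 0.23376 ≈ 1.1962
Ratio ≈ 1.20:1


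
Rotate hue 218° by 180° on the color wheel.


New hue = (H + rotation) mod 360
New hue = (218 + 180) mod 360
= 398 mod 360
= 38°


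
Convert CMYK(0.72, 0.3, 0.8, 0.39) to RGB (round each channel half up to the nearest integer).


R = 255 × (1-C) × (1-K) = 255 × 0.28 × 0.61 = 43.554 → 44
G = 255 × (1-M) × (1-K) = 255 × 0.70 × 0.61 = 108.885 → 109
B = 255 × (1-Y) × (1-K) = 255 × 0.20 × 0.61 = 31.11 → 31
= RGB(44, 109, 31)


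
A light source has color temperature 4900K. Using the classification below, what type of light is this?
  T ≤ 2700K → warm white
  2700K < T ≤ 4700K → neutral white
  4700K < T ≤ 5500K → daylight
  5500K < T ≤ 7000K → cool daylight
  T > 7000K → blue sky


Temperature: 4900K
4700K < 4900K ≤ 5500K → daylight
Classification: daylight


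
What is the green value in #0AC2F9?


Color: #0AC2F9
R = 0A = 10
G = C2 = 194
B = F9 = 249
Green = 194


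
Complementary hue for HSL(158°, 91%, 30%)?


Complement = opposite side of color wheel = hue + 180°
H' = (158 + 180) mod 360 = 338°
S and L unchanged.
= HSL(338°, 91%, 30%)


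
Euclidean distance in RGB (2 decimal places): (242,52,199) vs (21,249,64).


d = √[(R₁-R₂)² + (G₁-G₂)² + (B₁-B₂)²]
d = √[(242-21)² + (52-249)² + (199-64)²]
d = √[48841 + 38809 + 18225]
d = √105875
d ≈ 325.38


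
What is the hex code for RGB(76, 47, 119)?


R = 76 → 4C (hex)
G = 47 → 2F (hex)
B = 119 → 77 (hex)
Hex = #4C2F77


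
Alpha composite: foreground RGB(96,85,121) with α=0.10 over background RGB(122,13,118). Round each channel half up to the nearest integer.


C = α×F + (1-α)×B, with 1-α = 0.90
R: 0.10×96 + 0.90×122 = 9.60 + 109.80 = 119.40 → 119
G: 0.10×85 + 0.90×13 = 8.50 + 11.70 = 20.20 → 20
B: 0.10×121 + 0.90×118 = 12.10 + 106.20 = 118.30 → 118
= RGB(119, 20, 118)


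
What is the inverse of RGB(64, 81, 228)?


Invert: (255-R, 255-G, 255-B)
R: 255-64 = 191
G: 255-81 = 174
B: 255-228 = 27
= RGB(191, 174, 27)


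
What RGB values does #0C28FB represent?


0C → 12 (R)
28 → 40 (G)
FB → 251 (B)
= RGB(12, 40, 251)


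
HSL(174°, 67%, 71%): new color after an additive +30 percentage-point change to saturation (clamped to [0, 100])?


Original S = 67%
Adjustment = +30 percentage points
New S = 67 + (30) = 97
Clamp to [0, 100] → 97
= HSL(174°, 97%, 71%)


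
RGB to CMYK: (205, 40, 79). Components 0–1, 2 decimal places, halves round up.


R'=205/255≈0.8039, G'=40/255≈0.1569, B'=79/255≈0.3098
K = 1 - max(R',G',B') = 1 - 205/255 = 50/255 = 0.19607… → 0.20
(1-R'-K)/(1-K) simplifies to (max-R)/max with max = 205:
C = (205-205)/205 = 0/205 = 0 → 0.00
M = (205-40)/205 = 165/205 = 0.80487… → 0.80
Y = (205-79)/205 = 126/205 = 0.61463… → 0.61
= CMYK(0.00, 0.80, 0.61, 0.20)


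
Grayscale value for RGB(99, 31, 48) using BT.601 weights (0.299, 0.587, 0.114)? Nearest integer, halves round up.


Gray = 0.299×R + 0.587×G + 0.114×B
Gray = 0.299×99 + 0.587×31 + 0.114×48
Gray = 29.601 + 18.197 + 5.472
Gray = 53.270 → round half up → 53
Gray = 53


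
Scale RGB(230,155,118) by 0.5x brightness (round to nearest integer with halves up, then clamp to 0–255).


Multiply each channel by 0.5, round half up, clamp to [0, 255]
R: 230×0.5 = 115
G: 155×0.5 = 77.5 → round → 78
B: 118×0.5 = 59
= RGB(115, 78, 59)


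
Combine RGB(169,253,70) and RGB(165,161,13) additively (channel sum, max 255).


Additive: each channel = min(255, C₁+C₂)
R: 169+165 = 334 → 255
G: 253+161 = 414 → 255
B: 70+13 = 83 → 83
= RGB(255, 255, 83)


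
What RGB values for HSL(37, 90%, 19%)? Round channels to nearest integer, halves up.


H=37°, S=0.90, L=0.19
C = (1-|2L-1|)×S = (1-|-0.62|)×0.90 = 0.342
H' = H/60 = 37/60 ≈ 0.6167; X = C×(1-|H' mod 2 - 1|) = 0.2109
m = L - C/2 = 0.19 - 0.171 = 0.019
Sector ⌊H'⌋ = 0 → (R',G',B') = (0.342, 0.2109, 0.0)
RGB = ((R'+m)×255, (G'+m)×255, (B'+m)×255) = (92.055, 58.6245, 4.845)
Round half up → RGB(92, 59, 5)


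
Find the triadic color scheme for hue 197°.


Triadic: equally spaced at 120° intervals
H1 = 197°
H2 = (197 + 120) mod 360 = 317°
H3 = (197 + 240) mod 360 = 77°
Triadic = 197°, 317°, 77°


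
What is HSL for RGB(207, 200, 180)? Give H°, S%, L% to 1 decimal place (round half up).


Normalize: R'=207/255≈0.8118, G'=200/255≈0.7843, B'=180/255≈0.7059
Max=207/255, Min=180/255, Δ=Max-Min=27/255
L = (Max+Min)/2 = (207+180)/510 = 387/510 = 0.75882… → L = 75.9%
L > 0.5 → S = Δ/(2-Max-Min) = 27/(510-207-180) = 27/123 = 0.21951… → S = 22.0%
(the 1/255 factors cancel in S and H, so raw channel differences can be used)
Max is R' → H = 60 × (((G-B)/Δ) mod 6) = 60 × (((200-180)/27) mod 6)
  20/27 = 0.7407…
  H = 60 × 0.7407… = 44.444…° → H = 44.4°
= HSL(44.4°, 22.0%, 75.9%)


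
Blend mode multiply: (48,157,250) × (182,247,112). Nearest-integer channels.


Multiply: C = A×B/255, rounded to nearest integer
R: 48×182/255 = 8736/255 ≈ 34.259 → 34
G: 157×247/255 = 38779/255 ≈ 152.075 → 152
B: 250×112/255 = 28000/255 ≈ 109.804 → 110
= RGB(34, 152, 110)
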